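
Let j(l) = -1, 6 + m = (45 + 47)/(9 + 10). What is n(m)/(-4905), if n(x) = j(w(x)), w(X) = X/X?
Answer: 1/4905 ≈ 0.00020387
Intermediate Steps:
w(X) = 1
m = -22/19 (m = -6 + (45 + 47)/(9 + 10) = -6 + 92/19 = -22/19 ≈ -1.1579)
n(x) = -1
n(m)/(-4905) = -1/(-4905) = -1*(-1/4905) = 1/4905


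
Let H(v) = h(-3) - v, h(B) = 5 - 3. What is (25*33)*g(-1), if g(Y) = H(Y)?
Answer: 2475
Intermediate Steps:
h(B) = 2
H(v) = 2 - v
g(Y) = 2 - Y
(25*33)*g(-1) = (25*33)*(2 - 1*(-1)) = 825*(2 + 1) = 825*3 = 2475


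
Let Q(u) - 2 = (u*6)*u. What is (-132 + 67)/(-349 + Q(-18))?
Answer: -65/1597 ≈ -0.040701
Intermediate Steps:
Q(u) = 2 + 6*u² (Q(u) = 2 + (u*6)*u = 2 + (6*u)*u = 2 + 6*u²)
(-132 + 67)/(-349 + Q(-18)) = (-132 + 67)/(-349 + (2 + 6*(-18)²)) = -65/(-349 + (2 + 6*324)) = -65/(-349 + (2 + 1944)) = -65/(-349 + 1946) = -65/1597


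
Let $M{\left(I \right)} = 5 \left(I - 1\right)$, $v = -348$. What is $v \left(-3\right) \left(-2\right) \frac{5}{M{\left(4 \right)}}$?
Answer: $-696$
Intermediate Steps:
$M{\left(I \right)} = -5 + 5 I$ ($M{\left(I \right)} = 5 \left(-1 + I\right) = -5 + 5 I$)
$v \left(-3\right) \left(-2\right) \frac{5}{M{\left(4 \right)}} = - 348 \left(-3\right) \left(-2\right) \frac{5}{-5 + 5 \cdot 4} = - 348 \cdot 6 \frac{5}{-5 + 20} = - 348 \cdot 6 \cdot \frac{5}{15} = - 348 \cdot 6 \cdot 5 \cdot \frac{1}{15} = - 348 \cdot 6 \cdot \frac{1}{3} = \left(-348\right) 2 = -696$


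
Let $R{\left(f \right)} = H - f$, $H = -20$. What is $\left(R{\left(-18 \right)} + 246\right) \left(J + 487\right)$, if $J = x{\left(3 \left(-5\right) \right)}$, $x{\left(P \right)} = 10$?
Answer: $121268$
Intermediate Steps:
$R{\left(f \right)} = -20 - f$
$J = 10$
$\left(R{\left(-18 \right)} + 246\right) \left(J + 487\right) = \left(\left(-20 - -18\right) + 246\right) \left(10 + 487\right) = \left(\left(-20 + 18\right) + 246\right) 497 = \left(-2 + 246\right) 497 = 244 \cdot 497 = 121268$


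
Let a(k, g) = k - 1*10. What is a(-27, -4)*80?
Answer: -2960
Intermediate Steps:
a(k, g) = -10 + k (a(k, g) = k - 10 = -10 + k)
a(-27, -4)*80 = (-10 - 27)*80 = -37*80 = -2960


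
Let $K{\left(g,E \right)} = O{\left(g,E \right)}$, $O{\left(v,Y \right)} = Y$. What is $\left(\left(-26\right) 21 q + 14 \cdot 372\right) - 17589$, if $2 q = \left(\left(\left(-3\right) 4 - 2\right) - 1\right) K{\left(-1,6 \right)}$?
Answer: $12189$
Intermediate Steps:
$K{\left(g,E \right)} = E$
$q = -45$ ($q = \frac{\left(\left(\left(-3\right) 4 - 2\right) - 1\right) 6}{2} = \frac{\left(\left(-12 - 2\right) - 1\right) 6}{2} = \frac{\left(-14 - 1\right) 6}{2} = \frac{\left(-15\right) 6}{2} = \frac{1}{2} \left(-90\right) = -45$)
$\left(\left(-26\right) 21 q + 14 \cdot 372\right) - 17589 = \left(\left(-26\right) 21 \left(-45\right) + 14 \cdot 372\right) - 17589 = \left(\left(-546\right) \left(-45\right) + 5208\right) - 17589 = \left(24570 + 5208\right) - 17589 = 29778 - 17589 = 12189$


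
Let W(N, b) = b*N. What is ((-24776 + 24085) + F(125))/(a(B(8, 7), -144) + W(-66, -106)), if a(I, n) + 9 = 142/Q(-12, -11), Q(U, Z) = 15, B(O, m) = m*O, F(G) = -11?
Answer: -10530/104947 ≈ -0.10034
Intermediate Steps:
B(O, m) = O*m
W(N, b) = N*b
a(I, n) = 7/15 (a(I, n) = -9 + 142/15 = 7/15)
((-24776 + 24085) + F(125))/(a(B(8, 7), -144) + W(-66, -106)) = ((-24776 + 24085) - 11)/(7/15 - 66*(-106)) = (-691 - 11)/(7/15 + 6996) = -702/104947/15 = -702*15/104947 = -10530/104947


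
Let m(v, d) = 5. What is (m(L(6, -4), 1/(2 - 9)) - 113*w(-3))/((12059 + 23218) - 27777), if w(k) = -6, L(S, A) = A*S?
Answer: 683/7500 ≈ 0.091067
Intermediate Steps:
(m(L(6, -4), 1/(2 - 9)) - 113*w(-3))/((12059 + 23218) - 27777) = (5 - 113*(-6))/((12059 + 23218) - 27777) = (5 + 678)/(35277 - 27777) = 683/7500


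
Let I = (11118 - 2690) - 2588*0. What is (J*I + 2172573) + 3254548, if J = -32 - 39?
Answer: 4828733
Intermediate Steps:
J = -71
I = 8428 (I = 8428 + 0 = 8428)
(J*I + 2172573) + 3254548 = (-71*8428 + 2172573) + 3254548 = (-598388 + 2172573) + 3254548 = 1574185 + 3254548 = 4828733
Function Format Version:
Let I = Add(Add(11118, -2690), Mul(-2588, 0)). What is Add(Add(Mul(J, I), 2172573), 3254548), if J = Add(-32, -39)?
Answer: 4828733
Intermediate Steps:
J = -71
I = 8428 (I = Add(8428, 0) = 8428)
Add(Add(Mul(J, I), 2172573), 3254548) = Add(Add(Mul(-71, 8428), 2172573), 3254548) = Add(Add(-598388, 2172573), 3254548) = Add(1574185, 3254548) = 4828733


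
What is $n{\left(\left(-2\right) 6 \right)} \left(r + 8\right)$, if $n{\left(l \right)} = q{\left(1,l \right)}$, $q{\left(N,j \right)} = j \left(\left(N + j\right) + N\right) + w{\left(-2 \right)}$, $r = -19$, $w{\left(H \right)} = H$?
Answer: $-1298$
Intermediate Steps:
$q{\left(N,j \right)} = -2 + j \left(j + 2 N\right)$ ($q{\left(N,j \right)} = j \left(\left(N + j\right) + N\right) - 2 = j \left(j + 2 N\right) - 2 = -2 + j \left(j + 2 N\right)$)
$n{\left(l \right)} = -2 + l^{2} + 2 l$ ($n{\left(l \right)} = -2 + l^{2} + 2 \cdot 1 l = -2 + l^{2} + 2 l$)
$n{\left(\left(-2\right) 6 \right)} \left(r + 8\right) = \left(-2 + \left(\left(-2\right) 6\right)^{2} + 2 \left(\left(-2\right) 6\right)\right) \left(-19 + 8\right) = \left(-2 + \left(-12\right)^{2} + 2 \left(-12\right)\right) \left(-11\right) = \left(-2 + 144 - 24\right) \left(-11\right) = 118 \left(-11\right) = -1298$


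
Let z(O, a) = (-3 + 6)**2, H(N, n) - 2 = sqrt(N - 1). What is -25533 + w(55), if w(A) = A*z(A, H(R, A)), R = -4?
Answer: -25038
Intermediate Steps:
H(N, n) = 2 + sqrt(-1 + N) (H(N, n) = 2 + sqrt(N - 1) = 2 + sqrt(-1 + N))
z(O, a) = 9 (z(O, a) = 3**2 = 9)
w(A) = 9*A (w(A) = A*9 = 9*A)
-25533 + w(55) = -25533 + 9*55 = -25533 + 495 = -25038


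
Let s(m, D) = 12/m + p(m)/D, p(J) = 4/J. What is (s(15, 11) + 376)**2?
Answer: 3865854976/27225 ≈ 1.4200e+5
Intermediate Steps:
s(m, D) = 12/m + 4/(D*m) (s(m, D) = 12/m + (4/m)/D = 12/m + 4/(D*m))
(s(15, 11) + 376)**2 = (4*(1 + 3*11)/(11*15) + 376)**2 = (4*(1/11)*(1/15)*(1 + 33) + 376)**2 = (4*(1/11)*(1/15)*34 + 376)**2 = (136/165 + 376)**2 = (62176/165)**2 = 3865854976/27225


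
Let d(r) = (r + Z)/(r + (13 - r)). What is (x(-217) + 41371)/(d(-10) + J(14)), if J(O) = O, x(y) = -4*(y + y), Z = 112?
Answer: 560391/284 ≈ 1973.2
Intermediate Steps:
x(y) = -8*y
d(r) = 112/13 + r/13 (d(r) = (r + 112)/(r + (13 - r)) = (112 + r)/13 = (112 + r)*(1/13) = 112/13 + r/13)
(x(-217) + 41371)/(d(-10) + J(14)) = (-8*(-217) + 41371)/((112/13 + (1/13)*(-10)) + 14) = (1736 + 41371)/((112/13 - 10/13) + 14) = 43107/(102/13 + 14) = 43107/(284/13) = 43107*(13/284) = 560391/284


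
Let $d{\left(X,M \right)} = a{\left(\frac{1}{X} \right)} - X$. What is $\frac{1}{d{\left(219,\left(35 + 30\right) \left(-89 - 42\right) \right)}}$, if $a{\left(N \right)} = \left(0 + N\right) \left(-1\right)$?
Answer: $- \frac{219}{47962} \approx -0.0045661$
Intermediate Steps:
$a{\left(N \right)} = - N$ ($a{\left(N \right)} = N \left(-1\right) = - N$)
$d{\left(X,M \right)} = - X - \frac{1}{X}$ ($d{\left(X,M \right)} = - \frac{1}{X} - X = - X - \frac{1}{X}$)
$\frac{1}{d{\left(219,\left(35 + 30\right) \left(-89 - 42\right) \right)}} = \frac{1}{\left(-1\right) 219 - \frac{1}{219}} = \frac{1}{-219 - \frac{1}{219}} = \frac{1}{- \frac{47962}{219}} = - \frac{219}{47962}$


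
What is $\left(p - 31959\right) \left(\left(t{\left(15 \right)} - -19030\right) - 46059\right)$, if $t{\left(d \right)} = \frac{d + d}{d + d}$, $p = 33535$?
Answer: $-42596128$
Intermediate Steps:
$t{\left(d \right)} = 1$ ($t{\left(d \right)} = \frac{2 d}{2 d} = 2 d \frac{1}{2 d} = 1$)
$\left(p - 31959\right) \left(\left(t{\left(15 \right)} - -19030\right) - 46059\right) = \left(33535 - 31959\right) \left(\left(1 - -19030\right) - 46059\right) = 1576 \left(\left(1 + 19030\right) - 46059\right) = 1576 \left(19031 - 46059\right) = 1576 \left(-27028\right) = -42596128$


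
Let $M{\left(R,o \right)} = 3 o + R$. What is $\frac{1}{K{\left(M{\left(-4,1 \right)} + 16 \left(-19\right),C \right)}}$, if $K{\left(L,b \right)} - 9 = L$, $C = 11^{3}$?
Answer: $- \frac{1}{296} \approx -0.0033784$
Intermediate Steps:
$C = 1331$
$M{\left(R,o \right)} = R + 3 o$
$K{\left(L,b \right)} = 9 + L$
$\frac{1}{K{\left(M{\left(-4,1 \right)} + 16 \left(-19\right),C \right)}} = \frac{1}{9 + \left(\left(-4 + 3 \cdot 1\right) + 16 \left(-19\right)\right)} = \frac{1}{9 + \left(\left(-4 + 3\right) - 304\right)} = \frac{1}{9 - 305} = \frac{1}{-296} = - \frac{1}{296}$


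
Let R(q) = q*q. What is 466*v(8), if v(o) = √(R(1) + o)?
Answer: 1398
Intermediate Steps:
R(q) = q²
v(o) = √(1 + o) (v(o) = √(1² + o) = √(1 + o))
466*v(8) = 466*√(1 + 8) = 466*√9 = 466*3 = 1398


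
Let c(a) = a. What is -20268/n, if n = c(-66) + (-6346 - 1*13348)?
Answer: 5067/4940 ≈ 1.0257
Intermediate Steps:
n = -19760 (n = -66 + (-6346 - 1*13348) = -66 + (-6346 - 13348) = -66 - 19694 = -19760)
-20268/n = -20268/(-19760) = -20268*(-1/19760) = 5067/4940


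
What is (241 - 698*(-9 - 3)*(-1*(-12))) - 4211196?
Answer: -4110443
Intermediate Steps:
(241 - 698*(-9 - 3)*(-1*(-12))) - 4211196 = (241 - (-8376)*12) - 4211196 = (241 - 698*(-144)) - 4211196 = (241 + 100512) - 4211196 = 100753 - 4211196 = -4110443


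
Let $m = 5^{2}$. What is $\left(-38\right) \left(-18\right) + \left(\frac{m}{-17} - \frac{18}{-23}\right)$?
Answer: $\frac{267175}{391} \approx 683.31$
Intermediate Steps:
$m = 25$
$\left(-38\right) \left(-18\right) + \left(\frac{m}{-17} - \frac{18}{-23}\right) = \left(-38\right) \left(-18\right) + \left(\frac{25}{-17} - \frac{18}{-23}\right) = 684 + \left(25 \left(- \frac{1}{17}\right) - - \frac{18}{23}\right) = 684 + \left(- \frac{25}{17} + \frac{18}{23}\right) = 684 - \frac{269}{391} = \frac{267175}{391}$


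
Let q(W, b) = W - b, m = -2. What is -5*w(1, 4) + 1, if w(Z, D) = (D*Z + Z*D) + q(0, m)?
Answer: -49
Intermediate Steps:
w(Z, D) = 2 + 2*D*Z (w(Z, D) = (D*Z + Z*D) + (0 - 1*(-2)) = (D*Z + D*Z) + (0 + 2) = 2*D*Z + 2 = 2 + 2*D*Z)
-5*w(1, 4) + 1 = -5*(2 + 2*4*1) + 1 = -5*(2 + 8) + 1 = -5*10 + 1 = -50 + 1 = -49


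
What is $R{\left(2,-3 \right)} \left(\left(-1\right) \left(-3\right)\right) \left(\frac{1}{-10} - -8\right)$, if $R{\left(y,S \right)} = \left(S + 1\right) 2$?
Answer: $- \frac{474}{5} \approx -94.8$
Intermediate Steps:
$R{\left(y,S \right)} = 2 + 2 S$ ($R{\left(y,S \right)} = \left(1 + S\right) 2 = 2 + 2 S$)
$R{\left(2,-3 \right)} \left(\left(-1\right) \left(-3\right)\right) \left(\frac{1}{-10} - -8\right) = \left(2 + 2 \left(-3\right)\right) \left(\left(-1\right) \left(-3\right)\right) \left(\frac{1}{-10} - -8\right) = \left(2 - 6\right) 3 \left(- \frac{1}{10} + 8\right) = \left(-4\right) 3 \cdot \frac{79}{10} = \left(-12\right) \frac{79}{10} = - \frac{474}{5}$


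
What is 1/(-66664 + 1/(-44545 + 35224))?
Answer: -9321/621375145 ≈ -1.5001e-5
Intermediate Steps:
1/(-66664 + 1/(-44545 + 35224)) = 1/(-66664 + 1/(-9321)) = 1/(-66664 - 1/9321) = 1/(-621375145/9321) = -9321/621375145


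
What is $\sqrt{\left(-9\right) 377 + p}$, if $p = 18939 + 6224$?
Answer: $\sqrt{21770} \approx 147.55$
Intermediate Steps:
$p = 25163$
$\sqrt{\left(-9\right) 377 + p} = \sqrt{\left(-9\right) 377 + 25163} = \sqrt{-3393 + 25163} = \sqrt{21770}$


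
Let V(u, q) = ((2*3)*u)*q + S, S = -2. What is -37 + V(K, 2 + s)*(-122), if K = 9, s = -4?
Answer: 13383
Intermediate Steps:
V(u, q) = -2 + 6*q*u (V(u, q) = ((2*3)*u)*q - 2 = (6*u)*q - 2 = 6*q*u - 2 = -2 + 6*q*u)
-37 + V(K, 2 + s)*(-122) = -37 + (-2 + 6*(2 - 4)*9)*(-122) = -37 + (-2 + 6*(-2)*9)*(-122) = -37 + (-2 - 108)*(-122) = -37 - 110*(-122) = -37 + 13420 = 13383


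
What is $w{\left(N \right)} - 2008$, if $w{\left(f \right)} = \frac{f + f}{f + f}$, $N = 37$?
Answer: $-2007$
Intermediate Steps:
$w{\left(f \right)} = 1$ ($w{\left(f \right)} = \frac{2 f}{2 f} = 2 f \frac{1}{2 f} = 1$)
$w{\left(N \right)} - 2008 = 1 - 2008 = -2007$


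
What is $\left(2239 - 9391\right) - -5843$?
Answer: $-1309$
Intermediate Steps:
$\left(2239 - 9391\right) - -5843 = -7152 + \left(-10548 + 16391\right) = -7152 + 5843 = -1309$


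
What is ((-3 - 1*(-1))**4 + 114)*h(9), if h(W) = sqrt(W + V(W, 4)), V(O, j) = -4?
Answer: 130*sqrt(5) ≈ 290.69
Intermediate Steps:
h(W) = sqrt(-4 + W) (h(W) = sqrt(W - 4) = sqrt(-4 + W))
((-3 - 1*(-1))**4 + 114)*h(9) = ((-3 - 1*(-1))**4 + 114)*sqrt(-4 + 9) = ((-3 + 1)**4 + 114)*sqrt(5) = ((-2)**4 + 114)*sqrt(5) = (16 + 114)*sqrt(5) = 130*sqrt(5)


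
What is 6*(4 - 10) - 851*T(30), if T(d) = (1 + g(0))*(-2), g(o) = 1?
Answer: 3368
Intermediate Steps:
T(d) = -4 (T(d) = (1 + 1)*(-2) = 2*(-2) = -4)
6*(4 - 10) - 851*T(30) = 6*(4 - 10) - 851*(-4) = 6*(-6) + 3404 = -36 + 3404 = 3368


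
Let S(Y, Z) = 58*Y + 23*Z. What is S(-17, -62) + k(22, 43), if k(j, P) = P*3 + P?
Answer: -2240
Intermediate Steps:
S(Y, Z) = 23*Z + 58*Y
k(j, P) = 4*P (k(j, P) = 3*P + P = 4*P)
S(-17, -62) + k(22, 43) = (23*(-62) + 58*(-17)) + 4*43 = (-1426 - 986) + 172 = -2412 + 172 = -2240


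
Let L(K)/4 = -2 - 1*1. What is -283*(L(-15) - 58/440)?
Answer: 755327/220 ≈ 3433.3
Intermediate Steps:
L(K) = -12 (L(K) = 4*(-2 - 1*1) = 4*(-2 - 1) = 4*(-3) = -12)
-283*(L(-15) - 58/440) = -283*(-12 - 58/440) = -283*(-12 - 58*1/440) = -283*(-12 - 29/220) = -283*(-2669/220) = 755327/220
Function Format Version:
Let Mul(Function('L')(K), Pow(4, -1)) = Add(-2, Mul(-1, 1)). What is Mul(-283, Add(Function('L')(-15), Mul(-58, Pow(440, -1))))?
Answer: Rational(755327, 220) ≈ 3433.3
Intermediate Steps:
Function('L')(K) = -12 (Function('L')(K) = Mul(4, Add(-2, Mul(-1, 1))) = Mul(4, Add(-2, -1)) = Mul(4, -3) = -12)
Mul(-283, Add(Function('L')(-15), Mul(-58, Pow(440, -1)))) = Mul(-283, Add(-12, Mul(-58, Pow(440, -1)))) = Mul(-283, Add(-12, Mul(-58, Rational(1, 440)))) = Mul(-283, Add(-12, Rational(-29, 220))) = Mul(-283, Rational(-2669, 220)) = Rational(755327, 220)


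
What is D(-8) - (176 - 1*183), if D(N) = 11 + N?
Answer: 10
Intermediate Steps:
D(-8) - (176 - 1*183) = (11 - 8) - (176 - 1*183) = 3 - (176 - 183) = 3 - 1*(-7) = 3 + 7 = 10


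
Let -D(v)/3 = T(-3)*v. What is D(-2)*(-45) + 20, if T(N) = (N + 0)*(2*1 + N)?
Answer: -790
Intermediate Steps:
T(N) = N*(2 + N)
D(v) = -9*v (D(v) = -3*(-3*(2 - 3))*v = -3*(-3*(-1))*v = -9*v)
D(-2)*(-45) + 20 = -9*(-2)*(-45) + 20 = 18*(-45) + 20 = -810 + 20 = -790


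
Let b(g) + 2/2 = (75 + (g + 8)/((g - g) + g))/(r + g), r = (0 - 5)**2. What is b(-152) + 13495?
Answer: 32559579/2413 ≈ 13493.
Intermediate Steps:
r = 25 (r = (-5)**2 = 25)
b(g) = -1 + (75 + (8 + g)/g)/(25 + g) (b(g) = -1 + (75 + (g + 8)/((g - g) + g))/(25 + g) = -1 + (75 + (8 + g)/(0 + g))/(25 + g) = -1 + (75 + (8 + g)/g)/(25 + g))
b(-152) + 13495 = (8 - 1*(-152)**2 + 51*(-152))/((-152)*(25 - 152)) + 13495 = -1/152*(8 - 1*23104 - 7752)/(-127) + 13495 = -1/152*(-1/127)*(8 - 23104 - 7752) + 13495 = -1/152*(-1/127)*(-30848) + 13495 = -3856/2413 + 13495 = 32559579/2413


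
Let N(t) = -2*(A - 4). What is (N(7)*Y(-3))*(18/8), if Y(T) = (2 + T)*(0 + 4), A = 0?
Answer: -72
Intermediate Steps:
Y(T) = 8 + 4*T (Y(T) = (2 + T)*4 = 8 + 4*T)
N(t) = 8 (N(t) = -2*(0 - 4) = -2*(-4) = 8)
(N(7)*Y(-3))*(18/8) = (8*(8 + 4*(-3)))*(18/8) = (8*(8 - 12))*(18*(1/8)) = (8*(-4))*(9/4) = -32*9/4 = -72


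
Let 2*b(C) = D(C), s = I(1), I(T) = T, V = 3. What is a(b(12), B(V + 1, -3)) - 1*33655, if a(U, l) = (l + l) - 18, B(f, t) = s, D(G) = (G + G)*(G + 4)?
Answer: -33671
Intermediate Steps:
D(G) = 2*G*(4 + G) (D(G) = (2*G)*(4 + G) = 2*G*(4 + G))
s = 1
b(C) = C*(4 + C) (b(C) = (2*C*(4 + C))/2 = C*(4 + C))
B(f, t) = 1
a(U, l) = -18 + 2*l (a(U, l) = 2*l - 18 = -18 + 2*l)
a(b(12), B(V + 1, -3)) - 1*33655 = (-18 + 2*1) - 1*33655 = (-18 + 2) - 33655 = -16 - 33655 = -33671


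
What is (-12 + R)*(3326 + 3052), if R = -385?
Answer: -2532066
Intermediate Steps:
(-12 + R)*(3326 + 3052) = (-12 - 385)*(3326 + 3052) = -397*6378 = -2532066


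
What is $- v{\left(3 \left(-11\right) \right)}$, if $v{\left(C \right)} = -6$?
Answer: $6$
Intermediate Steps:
$- v{\left(3 \left(-11\right) \right)} = \left(-1\right) \left(-6\right) = 6$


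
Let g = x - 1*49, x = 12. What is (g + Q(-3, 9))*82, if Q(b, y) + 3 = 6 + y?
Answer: -2050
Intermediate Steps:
Q(b, y) = 3 + y (Q(b, y) = -3 + (6 + y) = 3 + y)
g = -37 (g = 12 - 1*49 = 12 - 49 = -37)
(g + Q(-3, 9))*82 = (-37 + (3 + 9))*82 = (-37 + 12)*82 = -25*82 = -2050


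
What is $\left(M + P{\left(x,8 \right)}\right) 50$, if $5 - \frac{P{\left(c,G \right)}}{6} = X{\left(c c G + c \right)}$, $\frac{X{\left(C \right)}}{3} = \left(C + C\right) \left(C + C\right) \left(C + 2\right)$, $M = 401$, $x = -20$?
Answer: $-115839564458450$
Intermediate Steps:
$X{\left(C \right)} = 12 C^{2} \left(2 + C\right)$ ($X{\left(C \right)} = 3 \left(C + C\right) \left(C + C\right) \left(C + 2\right) = 3 \cdot 2 C 2 C \left(2 + C\right) = 3 \cdot 4 C^{2} \left(2 + C\right) = 12 C^{2} \left(2 + C\right)$)
$P{\left(c,G \right)} = 30 - 72 \left(c + G c^{2}\right)^{2} \left(2 + c + G c^{2}\right)$ ($P{\left(c,G \right)} = 30 - 6 \cdot 12 \left(c c G + c\right)^{2} \left(2 + \left(c c G + c\right)\right) = 30 - 6 \cdot 12 \left(c^{2} G + c\right)^{2} \left(2 + \left(c^{2} G + c\right)\right) = 30 - 6 \cdot 12 \left(G c^{2} + c\right)^{2} \left(2 + \left(G c^{2} + c\right)\right) = 30 - 6 \cdot 12 \left(c + G c^{2}\right)^{2} \left(2 + \left(c + G c^{2}\right)\right) = 30 - 6 \cdot 12 \left(c + G c^{2}\right)^{2} \left(2 + c + G c^{2}\right) = 30 - 72 \left(c + G c^{2}\right)^{2} \left(2 + c + G c^{2}\right)$)
$\left(M + P{\left(x,8 \right)}\right) 50 = \left(401 + \left(30 + 72 \left(-20\right)^{2} \left(1 + 8 \left(-20\right)\right)^{2} \left(-2 - - 20 \left(1 + 8 \left(-20\right)\right)\right)\right)\right) 50 = \left(401 + \left(30 + 72 \cdot 400 \left(1 - 160\right)^{2} \left(-2 - - 20 \left(1 - 160\right)\right)\right)\right) 50 = \left(401 + \left(30 + 72 \cdot 400 \left(-159\right)^{2} \left(-2 - \left(-20\right) \left(-159\right)\right)\right)\right) 50 = \left(401 + \left(30 + 72 \cdot 400 \cdot 25281 \left(-2 - 3180\right)\right)\right) 50 = \left(401 + \left(30 + 72 \cdot 400 \cdot 25281 \left(-3182\right)\right)\right) 50 = \left(401 + \left(30 - 2316791289600\right)\right) 50 = \left(401 - 2316791289570\right) 50 = \left(-2316791289169\right) 50 = -115839564458450$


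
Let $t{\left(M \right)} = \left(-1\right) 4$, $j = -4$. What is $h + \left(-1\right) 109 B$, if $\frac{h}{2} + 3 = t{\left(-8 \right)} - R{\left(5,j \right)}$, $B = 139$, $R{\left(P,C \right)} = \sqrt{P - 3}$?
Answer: $-15165 - 2 \sqrt{2} \approx -15168.0$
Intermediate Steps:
$R{\left(P,C \right)} = \sqrt{-3 + P}$
$t{\left(M \right)} = -4$
$h = -14 - 2 \sqrt{2}$ ($h = -6 + 2 \left(-4 - \sqrt{-3 + 5}\right) = -6 + 2 \left(-4 - \sqrt{2}\right) = -6 - \left(8 + 2 \sqrt{2}\right) = -14 - 2 \sqrt{2} \approx -16.828$)
$h + \left(-1\right) 109 B = \left(-14 - 2 \sqrt{2}\right) + \left(-1\right) 109 \cdot 139 = \left(-14 - 2 \sqrt{2}\right) - 15151 = -15165 - 2 \sqrt{2}$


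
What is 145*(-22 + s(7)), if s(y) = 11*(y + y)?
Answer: 19140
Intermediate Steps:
s(y) = 22*y (s(y) = 11*(2*y) = 22*y)
145*(-22 + s(7)) = 145*(-22 + 22*7) = 145*(-22 + 154) = 145*132 = 19140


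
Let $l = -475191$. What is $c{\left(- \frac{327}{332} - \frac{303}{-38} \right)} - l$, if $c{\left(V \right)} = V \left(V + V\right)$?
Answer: $\frac{9456073714737}{19895432} \approx 4.7529 \cdot 10^{5}$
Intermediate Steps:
$c{\left(V \right)} = 2 V^{2}$ ($c{\left(V \right)} = V 2 V = 2 V^{2}$)
$c{\left(- \frac{327}{332} - \frac{303}{-38} \right)} - l = 2 \left(- \frac{327}{332} - \frac{303}{-38}\right)^{2} - -475191 = 2 \left(\left(-327\right) \frac{1}{332} - - \frac{303}{38}\right)^{2} + 475191 = 2 \left(- \frac{327}{332} + \frac{303}{38}\right)^{2} + 475191 = 2 \left(\frac{44085}{6308}\right)^{2} + 475191 = 2 \cdot \frac{1943487225}{39790864} + 475191 = \frac{1943487225}{19895432} + 475191 = \frac{9456073714737}{19895432}$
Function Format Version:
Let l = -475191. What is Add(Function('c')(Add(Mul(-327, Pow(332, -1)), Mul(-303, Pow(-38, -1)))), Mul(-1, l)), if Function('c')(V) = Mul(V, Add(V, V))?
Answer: Rational(9456073714737, 19895432) ≈ 4.7529e+5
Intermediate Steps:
Function('c')(V) = Mul(2, Pow(V, 2)) (Function('c')(V) = Mul(V, Mul(2, V)) = Mul(2, Pow(V, 2)))
Add(Function('c')(Add(Mul(-327, Pow(332, -1)), Mul(-303, Pow(-38, -1)))), Mul(-1, l)) = Add(Mul(2, Pow(Add(Mul(-327, Pow(332, -1)), Mul(-303, Pow(-38, -1))), 2)), Mul(-1, -475191)) = Add(Mul(2, Pow(Add(Mul(-327, Rational(1, 332)), Mul(-303, Rational(-1, 38))), 2)), 475191) = Add(Mul(2, Pow(Add(Rational(-327, 332), Rational(303, 38)), 2)), 475191) = Add(Mul(2, Pow(Rational(44085, 6308), 2)), 475191) = Add(Mul(2, Rational(1943487225, 39790864)), 475191) = Add(Rational(1943487225, 19895432), 475191) = Rational(9456073714737, 19895432)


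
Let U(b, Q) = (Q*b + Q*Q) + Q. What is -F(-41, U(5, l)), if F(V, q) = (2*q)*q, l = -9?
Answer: -1458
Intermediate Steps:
U(b, Q) = Q + Q² + Q*b (U(b, Q) = (Q*b + Q²) + Q = (Q² + Q*b) + Q = Q + Q² + Q*b)
F(V, q) = 2*q²
-F(-41, U(5, l)) = -2*(-9*(1 - 9 + 5))² = -2*(-9*(-3))² = -2*27² = -2*729 = -1*1458 = -1458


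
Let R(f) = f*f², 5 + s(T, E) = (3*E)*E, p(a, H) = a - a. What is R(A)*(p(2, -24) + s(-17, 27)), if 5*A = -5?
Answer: -2182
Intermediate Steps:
p(a, H) = 0
s(T, E) = -5 + 3*E² (s(T, E) = -5 + (3*E)*E = -5 + 3*E²)
A = -1 (A = (⅕)*(-5) = -1)
R(f) = f³
R(A)*(p(2, -24) + s(-17, 27)) = (-1)³*(0 + (-5 + 3*27²)) = -(0 + (-5 + 3*729)) = -(0 + (-5 + 2187)) = -(0 + 2182) = -1*2182 = -2182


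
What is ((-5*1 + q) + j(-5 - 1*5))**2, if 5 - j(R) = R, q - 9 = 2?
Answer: 441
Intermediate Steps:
q = 11 (q = 9 + 2 = 11)
j(R) = 5 - R
((-5*1 + q) + j(-5 - 1*5))**2 = ((-5*1 + 11) + (5 - (-5 - 1*5)))**2 = ((-5 + 11) + (5 - (-5 - 5)))**2 = (6 + (5 - 1*(-10)))**2 = (6 + (5 + 10))**2 = (6 + 15)**2 = 21**2 = 441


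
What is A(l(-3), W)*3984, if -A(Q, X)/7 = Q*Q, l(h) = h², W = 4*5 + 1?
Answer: -2258928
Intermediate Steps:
W = 21 (W = 20 + 1 = 21)
A(Q, X) = -7*Q² (A(Q, X) = -7*Q*Q = -7*Q²)
A(l(-3), W)*3984 = -7*((-3)²)²*3984 = -7*9²*3984 = -7*81*3984 = -567*3984 = -2258928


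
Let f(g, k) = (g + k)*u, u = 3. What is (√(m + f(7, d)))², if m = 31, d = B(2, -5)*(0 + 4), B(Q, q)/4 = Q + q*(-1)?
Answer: 388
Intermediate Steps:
B(Q, q) = -4*q + 4*Q (B(Q, q) = 4*(Q + q*(-1)) = 4*(Q - q) = -4*q + 4*Q)
d = 112 (d = (-4*(-5) + 4*2)*(0 + 4) = (20 + 8)*4 = 28*4 = 112)
f(g, k) = 3*g + 3*k (f(g, k) = (g + k)*3 = 3*g + 3*k)
(√(m + f(7, d)))² = (√(31 + (3*7 + 3*112)))² = (√(31 + (21 + 336)))² = (√(31 + 357))² = (√388)² = (2*√97)² = 388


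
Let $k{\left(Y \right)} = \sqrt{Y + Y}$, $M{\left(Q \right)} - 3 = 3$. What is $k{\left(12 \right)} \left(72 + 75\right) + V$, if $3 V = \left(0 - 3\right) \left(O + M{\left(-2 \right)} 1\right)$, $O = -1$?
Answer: $-5 + 294 \sqrt{6} \approx 715.15$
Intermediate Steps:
$M{\left(Q \right)} = 6$ ($M{\left(Q \right)} = 3 + 3 = 6$)
$k{\left(Y \right)} = \sqrt{2} \sqrt{Y}$ ($k{\left(Y \right)} = \sqrt{2 Y} = \sqrt{2} \sqrt{Y}$)
$V = -5$ ($V = \frac{\left(0 - 3\right) \left(-1 + 6 \cdot 1\right)}{3} = \frac{\left(-3\right) \left(-1 + 6\right)}{3} = \frac{\left(-3\right) 5}{3} = \frac{1}{3} \left(-15\right) = -5$)
$k{\left(12 \right)} \left(72 + 75\right) + V = \sqrt{2} \sqrt{12} \left(72 + 75\right) - 5 = \sqrt{2} \cdot 2 \sqrt{3} \cdot 147 - 5 = 2 \sqrt{6} \cdot 147 - 5 = 294 \sqrt{6} - 5 = -5 + 294 \sqrt{6}$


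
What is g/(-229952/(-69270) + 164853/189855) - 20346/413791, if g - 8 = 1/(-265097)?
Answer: 17847489419971312677/9589916499787778483 ≈ 1.8611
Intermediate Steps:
g = 2120775/265097 (g = 8 + 1/(-265097) = 8 - 1/265097 = 2120775/265097 ≈ 8.0000)
g/(-229952/(-69270) + 164853/189855) - 20346/413791 = 2120775/(265097*(-229952/(-69270) + 164853/189855)) - 20346/413791 = 2120775/(265097*(-229952*(-1/69270) + 164853*(1/189855))) - 20346*1/413791 = 2120775/(265097*(114976/34635 + 18317/21095)) - 20346/413791 = 2120775/(265097*(611965603/146125065)) - 20346/413791 = (2120775/265097)*(146125065/611965603) - 20346/413791 = 309898384725375/162230245458491 - 20346/413791 = 17847489419971312677/9589916499787778483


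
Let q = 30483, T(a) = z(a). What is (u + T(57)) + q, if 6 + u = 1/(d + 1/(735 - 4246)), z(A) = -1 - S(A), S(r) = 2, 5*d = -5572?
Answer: 596171895223/19563297 ≈ 30474.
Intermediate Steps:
d = -5572/5 (d = (⅕)*(-5572) = -5572/5 ≈ -1114.4)
z(A) = -3 (z(A) = -1 - 1*2 = -1 - 2 = -3)
T(a) = -3
u = -117397337/19563297 (u = -6 + 1/(-5572/5 + 1/(735 - 4246)) = -6 + 1/(-5572/5 + 1/(-3511)) = -6 + 1/(-5572/5 - 1/3511) = -6 + 1/(-19563297/17555) = -6 - 17555/19563297 = -117397337/19563297 ≈ -6.0009)
(u + T(57)) + q = (-117397337/19563297 - 3) + 30483 = -176087228/19563297 + 30483 = 596171895223/19563297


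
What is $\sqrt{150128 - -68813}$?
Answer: $\sqrt{218941} \approx 467.91$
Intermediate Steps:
$\sqrt{150128 - -68813} = \sqrt{150128 + \left(-16792 + 85605\right)} = \sqrt{150128 + 68813} = \sqrt{218941}$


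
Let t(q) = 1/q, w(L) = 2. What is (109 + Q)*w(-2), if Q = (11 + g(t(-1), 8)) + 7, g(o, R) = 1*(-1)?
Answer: 252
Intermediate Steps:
g(o, R) = -1
Q = 17 (Q = (11 - 1) + 7 = 10 + 7 = 17)
(109 + Q)*w(-2) = (109 + 17)*2 = 126*2 = 252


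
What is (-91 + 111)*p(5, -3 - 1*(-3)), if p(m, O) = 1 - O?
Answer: 20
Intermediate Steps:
(-91 + 111)*p(5, -3 - 1*(-3)) = (-91 + 111)*(1 - (-3 - 1*(-3))) = 20*(1 - (-3 + 3)) = 20*(1 - 1*0) = 20*(1 + 0) = 20*1 = 20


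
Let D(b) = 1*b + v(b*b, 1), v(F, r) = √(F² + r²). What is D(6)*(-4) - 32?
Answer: -56 - 4*√1297 ≈ -200.06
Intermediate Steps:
D(b) = b + √(1 + b⁴) (D(b) = 1*b + √((b*b)² + 1²) = b + √((b²)² + 1) = b + √(b⁴ + 1) = b + √(1 + b⁴))
D(6)*(-4) - 32 = (6 + √(1 + 6⁴))*(-4) - 32 = (6 + √(1 + 1296))*(-4) - 32 = (6 + √1297)*(-4) - 32 = (-24 - 4*√1297) - 32 = -56 - 4*√1297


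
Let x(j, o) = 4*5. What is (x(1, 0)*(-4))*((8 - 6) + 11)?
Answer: -1040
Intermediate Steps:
x(j, o) = 20
(x(1, 0)*(-4))*((8 - 6) + 11) = (20*(-4))*((8 - 6) + 11) = -80*(2 + 11) = -80*13 = -1040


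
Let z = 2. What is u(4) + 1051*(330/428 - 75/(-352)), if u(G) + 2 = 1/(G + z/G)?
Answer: 349995211/338976 ≈ 1032.5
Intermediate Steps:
u(G) = -2 + 1/(G + 2/G)
u(4) + 1051*(330/428 - 75/(-352)) = (-4 + 4 - 2*4**2)/(2 + 4**2) + 1051*(330/428 - 75/(-352)) = (-4 + 4 - 2*16)/(2 + 16) + 1051*(330*(1/428) - 75*(-1/352)) = (-4 + 4 - 32)/18 + 1051*(165/214 + 75/352) = (1/18)*(-32) + 1051*(37065/37664) = -16/9 + 38955315/37664 = 349995211/338976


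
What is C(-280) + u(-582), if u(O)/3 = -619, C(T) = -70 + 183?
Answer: -1744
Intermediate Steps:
C(T) = 113
u(O) = -1857 (u(O) = 3*(-619) = -1857)
C(-280) + u(-582) = 113 - 1857 = -1744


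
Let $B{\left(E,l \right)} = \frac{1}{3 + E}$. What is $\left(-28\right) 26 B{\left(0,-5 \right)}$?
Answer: $- \frac{728}{3} \approx -242.67$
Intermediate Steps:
$\left(-28\right) 26 B{\left(0,-5 \right)} = \frac{\left(-28\right) 26}{3 + 0} = - \frac{728}{3}$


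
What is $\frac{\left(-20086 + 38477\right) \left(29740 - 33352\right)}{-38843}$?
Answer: $\frac{9489756}{5549} \approx 1710.2$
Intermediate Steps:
$\frac{\left(-20086 + 38477\right) \left(29740 - 33352\right)}{-38843} = 18391 \left(-3612\right) \left(- \frac{1}{38843}\right) = \left(-66428292\right) \left(- \frac{1}{38843}\right) = \frac{9489756}{5549}$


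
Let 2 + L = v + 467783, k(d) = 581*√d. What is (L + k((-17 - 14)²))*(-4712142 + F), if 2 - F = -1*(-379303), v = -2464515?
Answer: 10074555367289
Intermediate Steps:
F = -379301 (F = 2 - (-1)*(-379303) = 2 - 1*379303 = 2 - 379303 = -379301)
L = -1996734 (L = -2 + (-2464515 + 467783) = -2 - 1996732 = -1996734)
(L + k((-17 - 14)²))*(-4712142 + F) = (-1996734 + 581*√((-17 - 14)²))*(-4712142 - 379301) = (-1996734 + 581*√((-31)²))*(-5091443) = (-1996734 + 581*√961)*(-5091443) = (-1996734 + 581*31)*(-5091443) = (-1996734 + 18011)*(-5091443) = -1978723*(-5091443) = 10074555367289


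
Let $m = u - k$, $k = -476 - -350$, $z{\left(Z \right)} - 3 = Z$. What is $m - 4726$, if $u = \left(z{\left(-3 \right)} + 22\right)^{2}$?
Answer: $-4116$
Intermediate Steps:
$z{\left(Z \right)} = 3 + Z$
$k = -126$ ($k = -476 + 350 = -126$)
$u = 484$ ($u = \left(\left(3 - 3\right) + 22\right)^{2} = \left(0 + 22\right)^{2} = 22^{2} = 484$)
$m = 610$ ($m = 484 - -126 = 484 + 126 = 610$)
$m - 4726 = 610 - 4726 = -4116$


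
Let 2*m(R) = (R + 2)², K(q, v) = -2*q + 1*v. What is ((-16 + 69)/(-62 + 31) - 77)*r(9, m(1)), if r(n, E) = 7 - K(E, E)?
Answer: -28060/31 ≈ -905.16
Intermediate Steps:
K(q, v) = v - 2*q (K(q, v) = -2*q + v = v - 2*q)
m(R) = (2 + R)²/2 (m(R) = (R + 2)²/2 = (2 + R)²/2)
r(n, E) = 7 + E (r(n, E) = 7 - (E - 2*E) = 7 - (-1)*E = 7 + E)
((-16 + 69)/(-62 + 31) - 77)*r(9, m(1)) = ((-16 + 69)/(-62 + 31) - 77)*(7 + (2 + 1)²/2) = (53/(-31) - 77)*(7 + (½)*3²) = (53*(-1/31) - 77)*(7 + (½)*9) = (-53/31 - 77)*(7 + 9/2) = -2440/31*23/2 = -28060/31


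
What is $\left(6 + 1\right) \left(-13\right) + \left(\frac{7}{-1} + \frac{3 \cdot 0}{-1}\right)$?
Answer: $-98$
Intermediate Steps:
$\left(6 + 1\right) \left(-13\right) + \left(\frac{7}{-1} + \frac{3 \cdot 0}{-1}\right) = 7 \left(-13\right) + \left(7 \left(-1\right) + 0 \left(-1\right)\right) = -91 + \left(-7 + 0\right) = -91 - 7 = -98$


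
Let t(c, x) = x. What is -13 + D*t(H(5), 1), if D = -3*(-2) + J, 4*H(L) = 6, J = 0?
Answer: -7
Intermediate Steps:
H(L) = 3/2 (H(L) = (¼)*6 = 3/2)
D = 6 (D = -3*(-2) + 0 = 6 + 0 = 6)
-13 + D*t(H(5), 1) = -13 + 6*1 = -13 + 6 = -7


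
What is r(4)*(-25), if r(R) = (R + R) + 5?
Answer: -325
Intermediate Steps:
r(R) = 5 + 2*R (r(R) = 2*R + 5 = 5 + 2*R)
r(4)*(-25) = (5 + 2*4)*(-25) = (5 + 8)*(-25) = 13*(-25) = -325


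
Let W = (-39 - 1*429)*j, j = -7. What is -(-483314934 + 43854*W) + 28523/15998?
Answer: 5433708410063/15998 ≈ 3.3965e+8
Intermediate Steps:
W = 3276 (W = (-39 - 1*429)*(-7) = (-39 - 429)*(-7) = -468*(-7) = 3276)
-(-483314934 + 43854*W) + 28523/15998 = -43854/(1/(3276 - 11021)) + 28523/15998 = -43854/(1/(-7745)) + 28523*(1/15998) = -43854/(-1/7745) + 28523/15998 = -43854*(-7745) + 28523/15998 = 339649230 + 28523/15998 = 5433708410063/15998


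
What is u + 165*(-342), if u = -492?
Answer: -56922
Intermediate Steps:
u + 165*(-342) = -492 + 165*(-342) = -492 - 56430 = -56922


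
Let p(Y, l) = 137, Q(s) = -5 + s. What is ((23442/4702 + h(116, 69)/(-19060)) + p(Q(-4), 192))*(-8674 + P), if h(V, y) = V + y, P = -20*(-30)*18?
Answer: 1352549622867/4481006 ≈ 3.0184e+5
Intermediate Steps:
P = 10800 (P = 600*18 = 10800)
((23442/4702 + h(116, 69)/(-19060)) + p(Q(-4), 192))*(-8674 + P) = ((23442/4702 + (116 + 69)/(-19060)) + 137)*(-8674 + 10800) = ((23442*(1/4702) + 185*(-1/19060)) + 137)*2126 = ((11721/2351 - 37/3812) + 137)*2126 = (44593465/8962012 + 137)*2126 = (1272389109/8962012)*2126 = 1352549622867/4481006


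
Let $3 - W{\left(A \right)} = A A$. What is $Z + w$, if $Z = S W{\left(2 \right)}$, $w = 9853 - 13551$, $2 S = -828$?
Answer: $-3284$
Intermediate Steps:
$S = -414$ ($S = \frac{1}{2} \left(-828\right) = -414$)
$W{\left(A \right)} = 3 - A^{2}$ ($W{\left(A \right)} = 3 - A A = 3 - A^{2}$)
$w = -3698$ ($w = 9853 - 13551 = -3698$)
$Z = 414$ ($Z = - 414 \left(3 - 2^{2}\right) = - 414 \left(3 - 4\right) = \left(-414\right) \left(-1\right) = 414$)
$Z + w = 414 - 3698 = -3284$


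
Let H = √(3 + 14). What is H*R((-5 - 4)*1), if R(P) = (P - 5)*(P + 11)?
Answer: -28*√17 ≈ -115.45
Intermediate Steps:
R(P) = (-5 + P)*(11 + P)
H = √17 ≈ 4.1231
H*R((-5 - 4)*1) = √17*(-55 + ((-5 - 4)*1)² + 6*((-5 - 4)*1)) = √17*(-55 + (-9*1)² + 6*(-9*1)) = √17*(-55 + (-9)² + 6*(-9)) = √17*(-55 + 81 - 54) = √17*(-28) = -28*√17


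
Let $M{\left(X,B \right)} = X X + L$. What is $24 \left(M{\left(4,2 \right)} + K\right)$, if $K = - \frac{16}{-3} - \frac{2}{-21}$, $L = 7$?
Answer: $\frac{4776}{7} \approx 682.29$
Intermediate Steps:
$K = \frac{38}{7}$ ($K = \left(-16\right) \left(- \frac{1}{3}\right) - - \frac{2}{21} = \frac{16}{3} + \frac{2}{21} = \frac{38}{7} \approx 5.4286$)
$M{\left(X,B \right)} = 7 + X^{2}$ ($M{\left(X,B \right)} = X X + 7 = X^{2} + 7 = 7 + X^{2}$)
$24 \left(M{\left(4,2 \right)} + K\right) = 24 \left(\left(7 + 4^{2}\right) + \frac{38}{7}\right) = 24 \left(\left(7 + 16\right) + \frac{38}{7}\right) = 24 \left(23 + \frac{38}{7}\right) = 24 \cdot \frac{199}{7} = \frac{4776}{7}$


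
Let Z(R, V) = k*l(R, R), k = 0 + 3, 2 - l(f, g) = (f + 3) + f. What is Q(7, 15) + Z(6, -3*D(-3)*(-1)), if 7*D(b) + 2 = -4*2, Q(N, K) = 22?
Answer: -17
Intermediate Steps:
l(f, g) = -1 - 2*f (l(f, g) = 2 - ((f + 3) + f) = 2 - ((3 + f) + f) = 2 - (3 + 2*f) = 2 + (-3 - 2*f) = -1 - 2*f)
k = 3
D(b) = -10/7 (D(b) = -2/7 + (-4*2)/7 = -2/7 + (⅐)*(-8) = -2/7 - 8/7 = -10/7)
Z(R, V) = -3 - 6*R (Z(R, V) = 3*(-1 - 2*R) = -3 - 6*R)
Q(7, 15) + Z(6, -3*D(-3)*(-1)) = 22 + (-3 - 6*6) = 22 + (-3 - 36) = 22 - 39 = -17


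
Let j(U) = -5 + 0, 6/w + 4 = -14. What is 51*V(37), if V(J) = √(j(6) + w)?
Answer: 68*I*√3 ≈ 117.78*I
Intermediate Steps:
w = -⅓ (w = 6/(-4 - 14) = 6/(-18) = 6*(-1/18) = -⅓ ≈ -0.33333)
j(U) = -5
V(J) = 4*I*√3/3 (V(J) = √(-5 - ⅓) = √(-16/3) = 4*I*√3/3)
51*V(37) = 51*(4*I*√3/3) = 68*I*√3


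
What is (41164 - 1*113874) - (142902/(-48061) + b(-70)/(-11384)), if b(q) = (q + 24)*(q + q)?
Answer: -4972453247479/68390803 ≈ -72707.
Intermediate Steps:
b(q) = 2*q*(24 + q) (b(q) = (24 + q)*(2*q) = 2*q*(24 + q))
(41164 - 1*113874) - (142902/(-48061) + b(-70)/(-11384)) = (41164 - 1*113874) - (142902/(-48061) + (2*(-70)*(24 - 70))/(-11384)) = (41164 - 113874) - (142902*(-1/48061) + (2*(-70)*(-46))*(-1/11384)) = -72710 - (-142902/48061 + 6440*(-1/11384)) = -72710 - (-142902/48061 - 805/1423) = -72710 - 1*(-242038651/68390803) = -72710 + 242038651/68390803 = -4972453247479/68390803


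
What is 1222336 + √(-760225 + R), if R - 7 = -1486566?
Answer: 1222336 + 8*I*√35106 ≈ 1.2223e+6 + 1498.9*I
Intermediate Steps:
R = -1486559 (R = 7 - 1486566 = -1486559)
1222336 + √(-760225 + R) = 1222336 + √(-760225 - 1486559) = 1222336 + √(-2246784) = 1222336 + 8*I*√35106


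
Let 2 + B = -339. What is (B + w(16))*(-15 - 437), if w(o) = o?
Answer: 146900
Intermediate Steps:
B = -341 (B = -2 - 339 = -341)
(B + w(16))*(-15 - 437) = (-341 + 16)*(-15 - 437) = -325*(-452) = 146900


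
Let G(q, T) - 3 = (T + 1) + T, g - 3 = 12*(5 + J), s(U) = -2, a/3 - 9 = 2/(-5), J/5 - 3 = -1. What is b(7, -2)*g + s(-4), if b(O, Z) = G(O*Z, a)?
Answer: 50864/5 ≈ 10173.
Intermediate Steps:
J = 10 (J = 15 + 5*(-1) = 15 - 5 = 10)
a = 129/5 (a = 27 + 3*(2/(-5)) = 27 + 3*(2*(-1/5)) = 27 + 3*(-2/5) = 27 - 6/5 = 129/5 ≈ 25.800)
g = 183 (g = 3 + 12*(5 + 10) = 3 + 12*15 = 3 + 180 = 183)
G(q, T) = 4 + 2*T (G(q, T) = 3 + ((T + 1) + T) = 3 + ((1 + T) + T) = 3 + (1 + 2*T) = 4 + 2*T)
b(O, Z) = 278/5 (b(O, Z) = 4 + 2*(129/5) = 4 + 258/5 = 278/5)
b(7, -2)*g + s(-4) = (278/5)*183 - 2 = 50874/5 - 2 = 50864/5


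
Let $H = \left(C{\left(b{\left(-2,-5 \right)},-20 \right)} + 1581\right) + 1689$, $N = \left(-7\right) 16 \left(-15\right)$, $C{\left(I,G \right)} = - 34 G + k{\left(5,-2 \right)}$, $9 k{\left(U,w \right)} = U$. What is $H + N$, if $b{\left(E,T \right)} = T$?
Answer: $\frac{50675}{9} \approx 5630.6$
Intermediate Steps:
$k{\left(U,w \right)} = \frac{U}{9}$
$C{\left(I,G \right)} = \frac{5}{9} - 34 G$ ($C{\left(I,G \right)} = - 34 G + \frac{1}{9} \cdot 5 = - 34 G + \frac{5}{9} = \frac{5}{9} - 34 G$)
$N = 1680$ ($N = \left(-112\right) \left(-15\right) = 1680$)
$H = \frac{35555}{9}$ ($H = \left(\left(\frac{5}{9} - -680\right) + 1581\right) + 1689 = \left(\left(\frac{5}{9} + 680\right) + 1581\right) + 1689 = \left(\frac{6125}{9} + 1581\right) + 1689 = \frac{20354}{9} + 1689 = \frac{35555}{9} \approx 3950.6$)
$H + N = \frac{35555}{9} + 1680 = \frac{50675}{9}$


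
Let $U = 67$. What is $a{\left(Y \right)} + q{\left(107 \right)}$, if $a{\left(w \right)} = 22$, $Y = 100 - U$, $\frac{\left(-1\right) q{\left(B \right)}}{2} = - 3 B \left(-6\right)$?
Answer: $-3830$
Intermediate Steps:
$q{\left(B \right)} = - 36 B$ ($q{\left(B \right)} = - 2 - 3 B \left(-6\right) = - 2 \cdot 18 B = - 36 B$)
$Y = 33$ ($Y = 100 - 67 = 33$)
$a{\left(Y \right)} + q{\left(107 \right)} = 22 - 3852 = -3830$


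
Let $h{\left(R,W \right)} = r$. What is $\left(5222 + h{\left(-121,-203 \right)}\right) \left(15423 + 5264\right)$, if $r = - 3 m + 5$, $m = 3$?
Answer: $107944766$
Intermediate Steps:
$r = -4$ ($r = \left(-3\right) 3 + 5 = -9 + 5 = -4$)
$h{\left(R,W \right)} = -4$
$\left(5222 + h{\left(-121,-203 \right)}\right) \left(15423 + 5264\right) = \left(5222 - 4\right) \left(15423 + 5264\right) = 5218 \cdot 20687 = 107944766$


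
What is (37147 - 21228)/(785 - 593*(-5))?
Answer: 15919/3750 ≈ 4.2451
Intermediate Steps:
(37147 - 21228)/(785 - 593*(-5)) = 15919/(785 + 2965) = 15919/3750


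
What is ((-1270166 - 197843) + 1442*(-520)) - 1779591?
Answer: -3997440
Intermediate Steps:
((-1270166 - 197843) + 1442*(-520)) - 1779591 = (-1468009 - 749840) - 1779591 = -2217849 - 1779591 = -3997440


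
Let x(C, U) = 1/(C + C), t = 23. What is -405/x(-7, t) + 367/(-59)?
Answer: 334163/59 ≈ 5663.8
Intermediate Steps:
x(C, U) = 1/(2*C)
-405/x(-7, t) + 367/(-59) = -405/((½)/(-7)) + 367/(-59) = -405/((½)*(-⅐)) + 367*(-1/59) = -405/(-1/14) - 367/59 = -405*(-14) - 367/59 = 5670 - 367/59 = 334163/59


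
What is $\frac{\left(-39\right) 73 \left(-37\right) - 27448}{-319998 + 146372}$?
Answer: $- \frac{77891}{173626} \approx -0.44861$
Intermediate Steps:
$\frac{\left(-39\right) 73 \left(-37\right) - 27448}{-319998 + 146372} = \frac{\left(-2847\right) \left(-37\right) - 27448}{-173626} = \left(105339 - 27448\right) \left(- \frac{1}{173626}\right) = 77891 \left(- \frac{1}{173626}\right) = - \frac{77891}{173626}$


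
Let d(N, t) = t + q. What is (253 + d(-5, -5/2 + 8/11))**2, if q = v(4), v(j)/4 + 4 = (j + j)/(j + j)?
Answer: 27699169/484 ≈ 57230.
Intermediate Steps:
v(j) = -12 (v(j) = -16 + 4*((j + j)/(j + j)) = -16 + 4*((2*j)/((2*j))) = -16 + 4*((2*j)*(1/(2*j))) = -16 + 4*1 = -16 + 4 = -12)
q = -12
d(N, t) = -12 + t (d(N, t) = t - 12 = -12 + t)
(253 + d(-5, -5/2 + 8/11))**2 = (253 + (-12 + (-5/2 + 8/11)))**2 = (253 + (-12 - 39/22))**2 = (253 - 303/22)**2 = (5263/22)**2 = 27699169/484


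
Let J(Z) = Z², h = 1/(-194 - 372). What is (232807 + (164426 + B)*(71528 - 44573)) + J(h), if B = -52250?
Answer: 968736325371773/320356 ≈ 3.0239e+9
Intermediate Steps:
h = -1/566 (h = 1/(-566) = -1/566 ≈ -0.0017668)
(232807 + (164426 + B)*(71528 - 44573)) + J(h) = (232807 + (164426 - 52250)*(71528 - 44573)) + (-1/566)² = (232807 + 112176*26955) + 1/320356 = (232807 + 3023704080) + 1/320356 = 3023936887 + 1/320356 = 968736325371773/320356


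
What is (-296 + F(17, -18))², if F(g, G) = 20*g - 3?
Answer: 1681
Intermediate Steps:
F(g, G) = -3 + 20*g
(-296 + F(17, -18))² = (-296 + (-3 + 20*17))² = (-296 + (-3 + 340))² = (-296 + 337)² = 41² = 1681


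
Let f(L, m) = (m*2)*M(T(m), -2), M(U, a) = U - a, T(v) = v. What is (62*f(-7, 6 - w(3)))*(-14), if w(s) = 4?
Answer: -13888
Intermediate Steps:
f(L, m) = 2*m*(2 + m) (f(L, m) = (m*2)*(m - 1*(-2)) = (2*m)*(m + 2) = (2*m)*(2 + m) = 2*m*(2 + m))
(62*f(-7, 6 - w(3)))*(-14) = (62*(2*(6 - 1*4)*(2 + (6 - 1*4))))*(-14) = (62*(2*(6 - 4)*(2 + (6 - 4))))*(-14) = (62*(2*2*(2 + 2)))*(-14) = (62*(2*2*4))*(-14) = (62*16)*(-14) = 992*(-14) = -13888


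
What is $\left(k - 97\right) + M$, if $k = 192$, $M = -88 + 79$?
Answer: $86$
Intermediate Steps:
$M = -9$
$\left(k - 97\right) + M = \left(192 - 97\right) - 9 = 95 - 9 = 86$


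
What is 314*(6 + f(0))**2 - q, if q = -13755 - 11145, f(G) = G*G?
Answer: 36204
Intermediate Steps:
f(G) = G**2
q = -24900
314*(6 + f(0))**2 - q = 314*(6 + 0**2)**2 - 1*(-24900) = 314*(6 + 0)**2 + 24900 = 314*6**2 + 24900 = 314*36 + 24900 = 11304 + 24900 = 36204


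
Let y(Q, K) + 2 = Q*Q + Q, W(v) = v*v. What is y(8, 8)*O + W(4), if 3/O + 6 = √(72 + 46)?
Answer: 1286/41 + 105*√118/41 ≈ 59.185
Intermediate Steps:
W(v) = v²
y(Q, K) = -2 + Q + Q² (y(Q, K) = -2 + (Q*Q + Q) = -2 + (Q² + Q) = -2 + (Q + Q²) = -2 + Q + Q²)
O = 3/(-6 + √118) (O = 3/(-6 + √(72 + 46)) = 3/(-6 + √118) ≈ 0.61693)
y(8, 8)*O + W(4) = (-2 + 8 + 8²)*(9/41 + 3*√118/82) + 4² = (-2 + 8 + 64)*(9/41 + 3*√118/82) + 16 = 70*(9/41 + 3*√118/82) + 16 = (630/41 + 105*√118/41) + 16 = 1286/41 + 105*√118/41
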